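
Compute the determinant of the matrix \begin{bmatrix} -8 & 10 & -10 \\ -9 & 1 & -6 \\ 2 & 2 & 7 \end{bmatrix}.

The determinant is 558.

Expand along column 1:
  + (-8) · |1 -6; 2 7| = (-8)·(7 − (-12)) = -152
  − (-9) · |10 -10; 2 7| = −(-9)·(70 − (-20)) = 810
  + 2 · |10 -10; 1 -6| = 2·(-60 − (-10)) = -100
Sum: (-152) + (810) + (-100) = 558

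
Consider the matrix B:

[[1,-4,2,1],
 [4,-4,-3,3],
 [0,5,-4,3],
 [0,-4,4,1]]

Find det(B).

The determinant is -9.

Expand along column 1 (it has 2 zeros):
  + (1) · M_11   where M_11 = det([-4 -3 3; 5 -4 3; -4 4 1]) = 127
  − (4) · M_21   where M_21 = det([-4 2 1; 5 -4 3; -4 4 1]) = 34
det = (+1)·(1)·(127) + (-1)·(4)·(34) = -9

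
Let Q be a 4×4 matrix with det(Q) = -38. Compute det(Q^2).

det(Q^2) = (det Q)^2 = (-38)^2 = 1444

1444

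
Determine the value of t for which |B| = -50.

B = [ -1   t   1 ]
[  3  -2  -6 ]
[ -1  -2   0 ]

-9

Expanding along the row containing t, det(B) is linear in t: det(B) = (6)·t + (4).
Set (6)·t + (4) = -50  ⇒  (6)·t = -54  ⇒  t = -9.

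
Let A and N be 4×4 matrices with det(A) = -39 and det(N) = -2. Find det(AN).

det(AN) = det(A)·det(N) = (-39)·(-2) = 78

78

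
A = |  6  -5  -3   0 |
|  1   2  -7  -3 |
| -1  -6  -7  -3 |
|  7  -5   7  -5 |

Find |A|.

3782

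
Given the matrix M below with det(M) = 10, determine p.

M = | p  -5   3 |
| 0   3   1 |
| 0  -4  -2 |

Expanding along the row containing p, det(M) is linear in p: det(M) = (-2)·p + (0).
Set (-2)·p + (0) = 10  ⇒  (-2)·p = 10  ⇒  p = -5.

p = -5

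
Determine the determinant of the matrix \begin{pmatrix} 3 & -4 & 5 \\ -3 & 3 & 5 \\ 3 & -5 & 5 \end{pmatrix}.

Expand along row 1:
  + 3 · |3 5; -5 5| = 3·(15 − (-25)) = 120
  − (-4) · |-3 5; 3 5| = −(-4)·(-15 − 15) = -120
  + 5 · |-3 3; 3 -5| = 5·(15 − 9) = 30
Sum: (120) + (-120) + (30) = 30

The determinant is 30.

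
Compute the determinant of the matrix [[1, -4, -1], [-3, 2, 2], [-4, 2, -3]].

Expand along column 1:
  + 1 · |2 2; 2 -3| = 1·(-6 − 4) = -10
  − (-3) · |-4 -1; 2 -3| = −(-3)·(12 − (-2)) = 42
  + (-4) · |-4 -1; 2 2| = (-4)·(-8 − (-2)) = 24
Sum: (-10) + (42) + (24) = 56

56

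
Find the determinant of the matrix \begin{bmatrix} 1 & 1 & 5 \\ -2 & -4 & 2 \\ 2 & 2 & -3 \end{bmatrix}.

26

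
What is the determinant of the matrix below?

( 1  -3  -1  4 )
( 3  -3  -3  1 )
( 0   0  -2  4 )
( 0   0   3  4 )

-120

The matrix is block upper-triangular with a 2×2 block and a 2×2 block on the diagonal, so its determinant equals the product of the determinants of the diagonal blocks.
det of the 2×2 block = 6
det of the 2×2 block = -20
det = (6)·(-20) = -120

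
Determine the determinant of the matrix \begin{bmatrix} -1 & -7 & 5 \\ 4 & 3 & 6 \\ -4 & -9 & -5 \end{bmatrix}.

-131

Expand along column 1:
  + (-1) · |3 6; -9 -5| = (-1)·(-15 − (-54)) = -39
  − 4 · |-7 5; -9 -5| = −4·(35 − (-45)) = -320
  + (-4) · |-7 5; 3 6| = (-4)·(-42 − 15) = 228
Sum: (-39) + (-320) + (228) = -131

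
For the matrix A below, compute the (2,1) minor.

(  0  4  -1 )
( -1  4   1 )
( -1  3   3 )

Delete row 2 and column 1; the remaining 2×2 submatrix is [4 -1; 3 3].
Its determinant is 4·3 − (-1)·3 = 15.

15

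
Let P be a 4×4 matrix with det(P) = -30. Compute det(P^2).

The determinant is 900.

det(P^2) = (det P)^2 = (-30)^2 = 900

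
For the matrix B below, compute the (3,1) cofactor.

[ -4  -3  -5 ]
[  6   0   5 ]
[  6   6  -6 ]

Delete row 3 and column 1; the remaining 2×2 submatrix is [-3 -5; 0 5].
Its determinant is (-3)·5 − (-5)·0 = -15.
The cofactor carries sign (−1)^(3+1) = +1, so C_{3,1} = +(-15) = -15.

-15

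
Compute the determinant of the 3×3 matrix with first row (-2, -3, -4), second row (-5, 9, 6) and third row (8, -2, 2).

Expand along column 1:
  + (-2) · |9 6; -2 2| = (-2)·(18 − (-12)) = -60
  − (-5) · |-3 -4; -2 2| = −(-5)·(-6 − 8) = -70
  + 8 · |-3 -4; 9 6| = 8·(-18 − (-36)) = 144
Sum: (-60) + (-70) + (144) = 14

14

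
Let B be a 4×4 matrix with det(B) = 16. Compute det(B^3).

det(B^3) = (det B)^3 = (16)^3 = 4096

The determinant is 4096.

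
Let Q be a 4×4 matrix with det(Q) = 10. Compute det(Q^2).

det(Q^2) = (det Q)^2 = (10)^2 = 100

100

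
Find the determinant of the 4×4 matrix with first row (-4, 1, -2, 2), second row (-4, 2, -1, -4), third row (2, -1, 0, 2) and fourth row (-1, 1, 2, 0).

Expand along row 3 (it has 1 zero):
  + (2) · M_31   where M_31 = det([1 -2 2; 2 -1 -4; 1 2 0]) = 26
  − (-1) · M_32   where M_32 = det([-4 -2 2; -4 -1 -4; -1 2 0]) = -58
  − (2) · M_34   where M_34 = det([-4 1 -2; -4 2 -1; -1 1 2]) = -7
det = (+1)·(2)·(26) + (-1)·(-1)·(-58) + (-1)·(2)·(-7) = 8

The determinant is 8.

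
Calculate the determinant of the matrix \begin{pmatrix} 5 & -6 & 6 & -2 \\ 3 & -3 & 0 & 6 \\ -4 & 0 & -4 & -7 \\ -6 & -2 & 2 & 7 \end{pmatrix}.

The determinant is -2898.

Expand along row 2 (it has 1 zero):
  − (3) · M_21   where M_21 = det([-6 6 -2; 0 -4 -7; -2 2 7]) = 184
  + (-3) · M_22   where M_22 = det([5 6 -2; -4 -4 -7; -6 2 7]) = 414
  + (6) · M_24   where M_24 = det([5 -6 6; -4 0 -4; -6 -2 2]) = -184
det = (-1)·(3)·(184) + (+1)·(-3)·(414) + (+1)·(6)·(-184) = -2898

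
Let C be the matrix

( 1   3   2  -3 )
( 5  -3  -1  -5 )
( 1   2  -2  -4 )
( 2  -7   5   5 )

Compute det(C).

-20

Expand along row 1:
  + (1) · M_11   where M_11 = det([-3 -1 -5; 2 -2 -4; -7 5 5]) = -28
  − (3) · M_12   where M_12 = det([5 -1 -5; 1 -2 -4; 2 5 5]) = 18
  + (2) · M_13   where M_13 = det([5 -3 -5; 1 2 -4; 2 -7 5]) = 4
  − (-3) · M_14   where M_14 = det([5 -3 -1; 1 2 -2; 2 -7 5]) = 18
det = (+1)·(1)·(-28) + (-1)·(3)·(18) + (+1)·(2)·(4) + (-1)·(-3)·(18) = -20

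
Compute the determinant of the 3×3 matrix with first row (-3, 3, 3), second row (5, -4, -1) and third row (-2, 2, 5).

Expand along row 1:
  + (-3) · |-4 -1; 2 5| = (-3)·(-20 − (-2)) = 54
  − 3 · |5 -1; -2 5| = −3·(25 − 2) = -69
  + 3 · |5 -4; -2 2| = 3·(10 − 8) = 6
Sum: (54) + (-69) + (6) = -9

The determinant is -9.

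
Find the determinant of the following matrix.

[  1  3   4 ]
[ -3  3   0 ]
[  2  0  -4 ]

-72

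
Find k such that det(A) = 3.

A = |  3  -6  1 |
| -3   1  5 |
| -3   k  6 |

k = 0

Expanding along the column containing k, det(A) is linear in k: det(A) = (-18)·k + (3).
Set (-18)·k + (3) = 3  ⇒  (-18)·k = 0  ⇒  k = 0.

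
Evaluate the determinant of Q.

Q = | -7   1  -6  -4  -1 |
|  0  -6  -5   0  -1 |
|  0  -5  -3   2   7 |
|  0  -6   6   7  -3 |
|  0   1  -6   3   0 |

Expand along column 1 (it has 4 zeros):
  + (-7) · M_11   where M_11 = det([-6 -5 0 -1; -5 -3 2 7; -6 6 7 -3; 1 -6 3 0]) = -4019
det = (+1)·(-7)·(-4019) = 28133

28133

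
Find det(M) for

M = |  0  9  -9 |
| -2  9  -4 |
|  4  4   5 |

Expand along column 1:
  − (-2) · |9 -9; 4 5| = −(-2)·(45 − (-36)) = 162
  + 4 · |9 -9; 9 -4| = 4·(-36 − (-81)) = 180
Sum: (162) + (180) = 342

|M| = 342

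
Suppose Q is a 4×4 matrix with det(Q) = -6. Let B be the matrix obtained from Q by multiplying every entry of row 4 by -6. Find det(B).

The determinant is 36.

Scaling one row by -6 multiplies the determinant by -6.
det(B) = (-6)·(-6) = 36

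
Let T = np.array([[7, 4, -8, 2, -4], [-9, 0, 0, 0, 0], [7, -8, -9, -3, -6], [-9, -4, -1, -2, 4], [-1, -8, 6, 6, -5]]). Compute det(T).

|T| = 41148

Expand along row 2 (it has 4 zeros):
  − (-9) · M_21   where M_21 = det([4 -8 2 -4; -8 -9 -3 -6; -4 -1 -2 4; -8 6 6 -5]) = 4572
det = (-1)·(-9)·(4572) = 41148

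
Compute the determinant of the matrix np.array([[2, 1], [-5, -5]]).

det = 2·(-5) − 1·(-5) = -10 − (-5) = -5

-5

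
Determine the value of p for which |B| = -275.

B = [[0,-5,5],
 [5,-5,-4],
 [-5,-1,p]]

Expanding along the row containing p, det(B) is linear in p: det(B) = (25)·p + (-250).
Set (25)·p + (-250) = -275  ⇒  (25)·p = -25  ⇒  p = -1.

-1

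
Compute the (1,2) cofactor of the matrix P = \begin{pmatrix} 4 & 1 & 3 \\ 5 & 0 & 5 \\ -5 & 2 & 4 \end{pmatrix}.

Delete row 1 and column 2; the remaining 2×2 submatrix is [5 5; -5 4].
Its determinant is 5·4 − 5·(-5) = 45.
The cofactor carries sign (−1)^(1+2) = −1, so C_{1,2} = −(45) = -45.

The cofactor is -45.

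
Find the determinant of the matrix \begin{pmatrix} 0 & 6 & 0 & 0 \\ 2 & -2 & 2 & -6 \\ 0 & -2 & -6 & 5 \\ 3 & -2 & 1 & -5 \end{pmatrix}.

The determinant is 168.

Expand along row 1 (it has 3 zeros):
  − (6) · M_12   where M_12 = det([2 2 -6; 0 -6 5; 3 1 -5]) = -28
det = (-1)·(6)·(-28) = 168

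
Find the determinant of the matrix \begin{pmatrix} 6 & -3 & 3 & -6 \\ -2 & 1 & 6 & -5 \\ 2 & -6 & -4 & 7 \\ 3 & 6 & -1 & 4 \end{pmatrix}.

The determinant is 2205.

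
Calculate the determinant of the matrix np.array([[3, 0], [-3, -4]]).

det = 3·(-4) − 0·(-3) = -12 − 0 = -12

The determinant is -12.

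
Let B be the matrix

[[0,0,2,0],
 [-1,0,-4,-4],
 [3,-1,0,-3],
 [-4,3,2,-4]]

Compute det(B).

Expand along row 1 (it has 3 zeros):
  + (2) · M_13   where M_13 = det([-1 0 -4; 3 -1 -3; -4 3 -4]) = -33
det = (+1)·(2)·(-33) = -66

|B| = -66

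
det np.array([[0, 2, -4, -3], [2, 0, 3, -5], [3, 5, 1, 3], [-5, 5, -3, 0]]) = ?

Expand along row 1 (it has 1 zero):
  − (2) · M_12   where M_12 = det([2 3 -5; 3 1 3; -5 -3 0]) = -7
  + (-4) · M_13   where M_13 = det([2 0 -5; 3 5 3; -5 5 0]) = -230
  − (-3) · M_14   where M_14 = det([2 0 3; 3 5 1; -5 5 -3]) = 80
det = (-1)·(2)·(-7) + (+1)·(-4)·(-230) + (-1)·(-3)·(80) = 1174

1174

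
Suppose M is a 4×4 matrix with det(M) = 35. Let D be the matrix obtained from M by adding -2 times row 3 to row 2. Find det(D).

35

Adding a multiple of one row to another leaves the determinant unchanged.
det(D) = (1)·(35) = 35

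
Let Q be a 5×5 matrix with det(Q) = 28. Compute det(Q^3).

det(Q^3) = (det Q)^3 = (28)^3 = 21952

21952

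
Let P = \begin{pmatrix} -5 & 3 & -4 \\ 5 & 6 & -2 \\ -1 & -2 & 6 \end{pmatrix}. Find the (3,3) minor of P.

-45

Delete row 3 and column 3; the remaining 2×2 submatrix is [-5 3; 5 6].
Its determinant is (-5)·6 − 3·5 = -45.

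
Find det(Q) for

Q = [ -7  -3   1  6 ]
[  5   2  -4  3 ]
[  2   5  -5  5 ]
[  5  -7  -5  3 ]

Expand along row 1:
  + (-7) · M_11   where M_11 = det([2 -4 3; 5 -5 5; -7 -5 3]) = 40
  − (-3) · M_12   where M_12 = det([5 -4 3; 2 -5 5; 5 -5 3]) = 19
  + (1) · M_13   where M_13 = det([5 2 3; 2 5 5; 5 -7 3]) = 171
  − (6) · M_14   where M_14 = det([5 2 -4; 2 5 -5; 5 -7 -5]) = -174
det = (+1)·(-7)·(40) + (-1)·(-3)·(19) + (+1)·(1)·(171) + (-1)·(6)·(-174) = 992

992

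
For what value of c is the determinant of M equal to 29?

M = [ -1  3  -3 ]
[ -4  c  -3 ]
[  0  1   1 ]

-8

Expanding along the column containing c, det(M) is linear in c: det(M) = (-1)·c + (21).
Set (-1)·c + (21) = 29  ⇒  (-1)·c = 8  ⇒  c = -8.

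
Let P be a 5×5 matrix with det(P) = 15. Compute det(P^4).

50625

det(P^4) = (det P)^4 = (15)^4 = 50625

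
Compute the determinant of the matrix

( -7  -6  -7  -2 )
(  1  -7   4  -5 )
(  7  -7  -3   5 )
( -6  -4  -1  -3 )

The determinant is -1821.

Expand along row 1:
  + (-7) · M_11   where M_11 = det([-7 4 -5; -7 -3 5; -4 -1 -3]) = -237
  − (-6) · M_12   where M_12 = det([1 4 -5; 7 -3 5; -6 -1 -3]) = 103
  + (-7) · M_13   where M_13 = det([1 -7 -5; 7 -7 5; -6 -4 -3]) = 454
  − (-2) · M_14   where M_14 = det([1 -7 4; 7 -7 -3; -6 -4 -1]) = -460
det = (+1)·(-7)·(-237) + (-1)·(-6)·(103) + (+1)·(-7)·(454) + (-1)·(-2)·(-460) = -1821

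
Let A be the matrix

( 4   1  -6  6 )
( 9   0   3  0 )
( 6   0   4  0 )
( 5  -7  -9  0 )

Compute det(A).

Expand along column 4 (it has 3 zeros):
  − (6) · M_14   where M_14 = det([9 0 3; 6 0 4; 5 -7 -9]) = 126
det = (-1)·(6)·(126) = -756

|A| = -756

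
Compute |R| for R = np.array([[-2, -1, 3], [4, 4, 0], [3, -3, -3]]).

Expand along row 2:
  − 4 · |-1 3; -3 -3| = −4·(3 − (-9)) = -48
  + 4 · |-2 3; 3 -3| = 4·(6 − 9) = -12
Sum: (-48) + (-12) = -60

The determinant is -60.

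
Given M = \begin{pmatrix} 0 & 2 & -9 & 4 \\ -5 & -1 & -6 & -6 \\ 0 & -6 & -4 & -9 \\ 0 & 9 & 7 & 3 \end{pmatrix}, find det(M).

Expand along column 1 (it has 3 zeros):
  − (-5) · M_21   where M_21 = det([2 -9 4; -6 -4 -9; 9 7 3]) = 645
det = (-1)·(-5)·(645) = 3225

The determinant is 3225.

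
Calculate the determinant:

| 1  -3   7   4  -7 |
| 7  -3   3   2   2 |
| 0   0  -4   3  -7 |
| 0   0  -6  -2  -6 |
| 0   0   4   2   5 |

The determinant is 684.

The matrix is block upper-triangular with a 2×2 block and a 3×3 block on the diagonal, so its determinant equals the product of the determinants of the diagonal blocks.
det of the 2×2 block = 18
det of the 3×3 block = 38
det = (18)·(38) = 684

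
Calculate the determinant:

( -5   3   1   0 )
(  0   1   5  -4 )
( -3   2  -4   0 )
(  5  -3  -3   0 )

Expand along column 4 (it has 3 zeros):
  + (-4) · M_24   where M_24 = det([-5 3 1; -3 2 -4; 5 -3 -3]) = 2
det = (+1)·(-4)·(2) = -8

-8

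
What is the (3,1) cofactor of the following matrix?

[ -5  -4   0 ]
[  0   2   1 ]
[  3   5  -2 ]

Delete row 3 and column 1; the remaining 2×2 submatrix is [-4 0; 2 1].
Its determinant is (-4)·1 − 0·2 = -4.
The cofactor carries sign (−1)^(3+1) = +1, so C_{3,1} = +(-4) = -4.

-4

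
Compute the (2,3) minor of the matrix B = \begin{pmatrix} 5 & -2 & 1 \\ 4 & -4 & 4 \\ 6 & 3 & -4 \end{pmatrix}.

Delete row 2 and column 3; the remaining 2×2 submatrix is [5 -2; 6 3].
Its determinant is 5·3 − (-2)·6 = 27.

The minor is 27.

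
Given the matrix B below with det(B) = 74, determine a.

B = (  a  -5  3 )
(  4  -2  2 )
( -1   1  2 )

Expanding along the column containing a, det(B) is linear in a: det(B) = (-6)·a + (56).
Set (-6)·a + (56) = 74  ⇒  (-6)·a = 18  ⇒  a = -3.

a = -3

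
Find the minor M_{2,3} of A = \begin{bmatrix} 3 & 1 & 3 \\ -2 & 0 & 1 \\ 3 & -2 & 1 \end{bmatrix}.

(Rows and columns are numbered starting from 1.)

-9

Delete row 2 and column 3; the remaining 2×2 submatrix is [3 1; 3 -2].
Its determinant is 3·(-2) − 1·3 = -9.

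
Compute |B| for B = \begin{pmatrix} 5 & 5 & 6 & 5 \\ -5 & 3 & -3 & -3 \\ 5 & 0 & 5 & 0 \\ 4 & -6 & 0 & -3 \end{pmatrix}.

-315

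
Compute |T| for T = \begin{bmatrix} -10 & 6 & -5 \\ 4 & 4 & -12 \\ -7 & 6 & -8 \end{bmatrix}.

det(T) = 36

Expand along row 1:
  + (-10) · |4 -12; 6 -8| = (-10)·(-32 − (-72)) = -400
  − 6 · |4 -12; -7 -8| = −6·(-32 − 84) = 696
  + (-5) · |4 4; -7 6| = (-5)·(24 − (-28)) = -260
Sum: (-400) + (696) + (-260) = 36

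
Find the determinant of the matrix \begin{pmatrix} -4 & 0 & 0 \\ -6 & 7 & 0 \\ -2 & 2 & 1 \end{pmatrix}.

-28

The matrix is lower triangular, so the determinant is the product of the diagonal entries:
det = (-4) · (7) · (1) = -28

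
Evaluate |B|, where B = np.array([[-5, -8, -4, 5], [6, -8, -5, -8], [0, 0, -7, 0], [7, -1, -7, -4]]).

Expand along row 3 (it has 3 zeros):
  + (-7) · M_33   where M_33 = det([-5 -8 5; 6 -8 -8; 7 -1 -4]) = 386
det = (+1)·(-7)·(386) = -2702

det(B) = -2702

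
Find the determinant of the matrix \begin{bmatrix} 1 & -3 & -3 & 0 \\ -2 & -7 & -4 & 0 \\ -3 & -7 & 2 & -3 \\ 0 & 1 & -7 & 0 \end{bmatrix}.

Expand along column 4 (it has 3 zeros):
  − (-3) · M_34   where M_34 = det([1 -3 -3; -2 -7 -4; 0 1 -7]) = 101
det = (-1)·(-3)·(101) = 303

303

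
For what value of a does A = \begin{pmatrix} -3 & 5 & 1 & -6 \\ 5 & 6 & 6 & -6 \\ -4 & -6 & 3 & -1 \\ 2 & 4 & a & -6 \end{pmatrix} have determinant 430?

a = 4

Expanding along the row containing a, det(A) is linear in a: det(A) = (-307)·a + (1658).
Set (-307)·a + (1658) = 430  ⇒  (-307)·a = -1228  ⇒  a = 4.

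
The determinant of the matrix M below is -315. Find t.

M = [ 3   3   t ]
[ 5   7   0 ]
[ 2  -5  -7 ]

Expanding along the row containing t, det(M) is linear in t: det(M) = (-39)·t + (-42).
Set (-39)·t + (-42) = -315  ⇒  (-39)·t = -273  ⇒  t = 7.

t = 7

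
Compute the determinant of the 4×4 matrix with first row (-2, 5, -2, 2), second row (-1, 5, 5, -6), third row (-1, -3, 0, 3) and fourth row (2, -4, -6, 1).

285

Expand along row 3 (it has 1 zero):
  + (-1) · M_31   where M_31 = det([5 -2 2; 5 5 -6; -4 -6 1]) = -213
  − (-3) · M_32   where M_32 = det([-2 -2 2; -1 5 -6; 2 -6 1]) = 76
  − (3) · M_34   where M_34 = det([-2 5 -2; -1 5 5; 2 -4 -6]) = 52
det = (+1)·(-1)·(-213) + (-1)·(-3)·(76) + (-1)·(3)·(52) = 285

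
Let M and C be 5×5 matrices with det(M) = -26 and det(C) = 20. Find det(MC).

The determinant is -520.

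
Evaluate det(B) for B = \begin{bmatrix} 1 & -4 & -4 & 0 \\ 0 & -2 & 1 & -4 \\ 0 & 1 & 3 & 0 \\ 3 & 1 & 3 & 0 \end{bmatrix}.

The determinant is 96.

Expand along column 4 (it has 3 zeros):
  + (-4) · M_24   where M_24 = det([1 -4 -4; 0 1 3; 3 1 3]) = -24
det = (+1)·(-4)·(-24) = 96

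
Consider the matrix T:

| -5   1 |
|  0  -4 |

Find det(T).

det(T) = (-5)·(-4) − 1·0 = 20 − 0 = 20

det(T) = 20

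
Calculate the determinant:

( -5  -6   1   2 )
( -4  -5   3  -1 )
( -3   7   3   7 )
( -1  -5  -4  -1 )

Expand along row 1:
  + (-5) · M_11   where M_11 = det([-5 3 -1; 7 3 7; -5 -4 -1]) = -196
  − (-6) · M_12   where M_12 = det([-4 3 -1; -3 3 7; -1 -4 -1]) = -145
  + (1) · M_13   where M_13 = det([-4 -5 -1; -3 7 7; -1 -5 -1]) = -84
  − (2) · M_14   where M_14 = det([-4 -5 3; -3 7 3; -1 -5 -4]) = 193
det = (+1)·(-5)·(-196) + (-1)·(-6)·(-145) + (+1)·(1)·(-84) + (-1)·(2)·(193) = -360

-360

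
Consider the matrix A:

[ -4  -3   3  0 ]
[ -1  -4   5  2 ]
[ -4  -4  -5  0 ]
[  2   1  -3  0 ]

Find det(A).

det(A) = 20

Expand along column 4 (it has 3 zeros):
  + (2) · M_24   where M_24 = det([-4 -3 3; -4 -4 -5; 2 1 -3]) = 10
det = (+1)·(2)·(10) = 20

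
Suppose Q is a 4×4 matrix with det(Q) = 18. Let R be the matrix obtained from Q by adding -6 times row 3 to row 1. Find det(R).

Adding a multiple of one row to another leaves the determinant unchanged.
det(R) = (1)·(18) = 18

det(R) = 18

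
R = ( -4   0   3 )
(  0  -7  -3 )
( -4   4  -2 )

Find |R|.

-188

Expand along row 1:
  + (-4) · |-7 -3; 4 -2| = (-4)·(14 − (-12)) = -104
  + 3 · |0 -7; -4 4| = 3·(0 − 28) = -84
Sum: (-104) + (-84) = -188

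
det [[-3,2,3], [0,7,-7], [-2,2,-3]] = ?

Expand along row 2:
  + 7 · |-3 3; -2 -3| = 7·(9 − (-6)) = 105
  − (-7) · |-3 2; -2 2| = −(-7)·(-6 − (-4)) = -14
Sum: (105) + (-14) = 91

91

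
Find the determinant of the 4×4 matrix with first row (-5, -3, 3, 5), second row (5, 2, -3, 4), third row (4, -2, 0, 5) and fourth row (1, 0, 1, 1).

Expand along row 3 (it has 1 zero):
  + (4) · M_31   where M_31 = det([-3 3 5; 2 -3 4; 0 1 1]) = 25
  − (-2) · M_32   where M_32 = det([-5 3 5; 5 -3 4; 1 1 1]) = 72
  − (5) · M_34   where M_34 = det([-5 -3 3; 5 2 -3; 1 0 1]) = 8
det = (+1)·(4)·(25) + (-1)·(-2)·(72) + (-1)·(5)·(8) = 204

The determinant is 204.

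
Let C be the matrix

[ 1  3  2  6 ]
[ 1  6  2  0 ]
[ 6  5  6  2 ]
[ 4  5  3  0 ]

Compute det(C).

-216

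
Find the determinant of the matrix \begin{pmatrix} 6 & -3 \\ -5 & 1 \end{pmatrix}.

The determinant is -9.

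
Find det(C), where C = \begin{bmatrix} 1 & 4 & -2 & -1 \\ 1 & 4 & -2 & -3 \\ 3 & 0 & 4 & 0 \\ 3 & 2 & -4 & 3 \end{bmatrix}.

det(C) = -152

Expand along row 3 (it has 2 zeros):
  + (3) · M_31   where M_31 = det([4 -2 -1; 4 -2 -3; 2 -4 3]) = -24
  + (4) · M_33   where M_33 = det([1 4 -1; 1 4 -3; 3 2 3]) = -20
det = (+1)·(3)·(-24) + (+1)·(4)·(-20) = -152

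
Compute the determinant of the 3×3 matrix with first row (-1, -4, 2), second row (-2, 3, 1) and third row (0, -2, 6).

Expand along column 1:
  + (-1) · |3 1; -2 6| = (-1)·(18 − (-2)) = -20
  − (-2) · |-4 2; -2 6| = −(-2)·(-24 − (-4)) = -40
Sum: (-20) + (-40) = -60

-60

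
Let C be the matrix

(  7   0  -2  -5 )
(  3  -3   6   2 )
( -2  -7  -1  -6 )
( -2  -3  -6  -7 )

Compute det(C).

182

Expand along row 1 (it has 1 zero):
  + (7) · M_11   where M_11 = det([-3 6 2; -7 -1 -6; -3 -6 -7]) = -21
  + (-2) · M_13   where M_13 = det([3 -3 2; -2 -7 -6; -2 -3 -7]) = 83
  − (-5) · M_14   where M_14 = det([3 -3 6; -2 -7 -1; -2 -3 -6]) = 99
det = (+1)·(7)·(-21) + (+1)·(-2)·(83) + (-1)·(-5)·(99) = 182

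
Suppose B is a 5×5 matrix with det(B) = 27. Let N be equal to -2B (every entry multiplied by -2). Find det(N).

For a 5×5 matrix, det(-2B) = (-2)^5·det(B) = -32·det(B).
det(N) = (-32)·(27) = -864

|N| = -864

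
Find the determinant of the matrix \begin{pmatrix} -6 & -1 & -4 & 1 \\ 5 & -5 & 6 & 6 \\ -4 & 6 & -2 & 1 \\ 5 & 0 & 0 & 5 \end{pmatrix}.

1690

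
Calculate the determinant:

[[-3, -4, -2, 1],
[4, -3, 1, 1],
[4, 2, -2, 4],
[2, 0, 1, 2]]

The determinant is -214.

Expand along row 4 (it has 1 zero):
  − (2) · M_41   where M_41 = det([-4 -2 1; -3 1 1; 2 -2 4]) = -48
  − (1) · M_43   where M_43 = det([-3 -4 1; 4 -3 1; 4 2 4]) = 110
  + (2) · M_44   where M_44 = det([-3 -4 -2; 4 -3 1; 4 2 -2]) = -100
det = (-1)·(2)·(-48) + (-1)·(1)·(110) + (+1)·(2)·(-100) = -214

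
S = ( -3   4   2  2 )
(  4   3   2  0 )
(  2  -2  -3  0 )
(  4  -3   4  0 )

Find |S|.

Expand along column 4 (it has 3 zeros):
  − (2) · M_14   where M_14 = det([4 3 2; 2 -2 -3; 4 -3 4]) = -124
det = (-1)·(2)·(-124) = 248

248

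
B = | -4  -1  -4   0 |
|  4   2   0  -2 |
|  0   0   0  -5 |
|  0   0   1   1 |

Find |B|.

B is block upper-triangular with a 2×2 block and a 2×2 block on the diagonal, so its determinant equals the product of the determinants of the diagonal blocks.
det of the 2×2 block = -4
det of the 2×2 block = 5
det = (-4)·(5) = -20

det(B) = -20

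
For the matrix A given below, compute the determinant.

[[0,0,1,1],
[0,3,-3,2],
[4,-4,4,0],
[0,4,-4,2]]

Expand along column 1 (it has 3 zeros):
  + (4) · M_31   where M_31 = det([0 1 1; 3 -3 2; 4 -4 2]) = 2
det = (+1)·(4)·(2) = 8

8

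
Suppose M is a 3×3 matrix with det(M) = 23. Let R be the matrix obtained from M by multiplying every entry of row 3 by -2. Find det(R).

Scaling one row by -2 multiplies the determinant by -2.
det(R) = (-2)·(23) = -46

The determinant is -46.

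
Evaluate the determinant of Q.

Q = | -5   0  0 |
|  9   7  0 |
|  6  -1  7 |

-245

Q is lower triangular, so det(Q) is the product of the diagonal entries:
det = (-5) · (7) · (7) = -245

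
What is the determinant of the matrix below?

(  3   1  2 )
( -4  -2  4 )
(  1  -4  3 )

82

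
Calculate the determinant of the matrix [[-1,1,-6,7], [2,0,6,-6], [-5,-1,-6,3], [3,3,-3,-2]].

Expand along row 2 (it has 1 zero):
  − (2) · M_21   where M_21 = det([1 -6 7; -1 -6 3; 3 -3 -2]) = 126
  − (6) · M_23   where M_23 = det([-1 1 7; -5 -1 3; 3 3 -2]) = -78
  + (-6) · M_24   where M_24 = det([-1 1 -6; -5 -1 -6; 3 3 -3]) = 18
det = (-1)·(2)·(126) + (-1)·(6)·(-78) + (+1)·(-6)·(18) = 108

108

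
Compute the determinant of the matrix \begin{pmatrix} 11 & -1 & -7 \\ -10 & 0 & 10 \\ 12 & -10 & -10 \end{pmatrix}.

The determinant is 380.

Expand along column 2:
  − (-1) · |-10 10; 12 -10| = −(-1)·(100 − 120) = -20
  − (-10) · |11 -7; -10 10| = −(-10)·(110 − 70) = 400
Sum: (-20) + (400) = 380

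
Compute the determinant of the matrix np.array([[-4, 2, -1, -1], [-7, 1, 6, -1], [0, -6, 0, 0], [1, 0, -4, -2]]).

Expand along row 3 (it has 3 zeros):
  − (-6) · M_32   where M_32 = det([-4 -1 -1; -7 6 -1; 1 -4 -2]) = 57
det = (-1)·(-6)·(57) = 342

The determinant is 342.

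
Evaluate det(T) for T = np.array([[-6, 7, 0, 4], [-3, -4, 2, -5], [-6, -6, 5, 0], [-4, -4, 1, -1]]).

Expand along row 1 (it has 1 zero):
  + (-6) · M_11   where M_11 = det([-4 2 -5; -6 5 0; -4 1 -1]) = -62
  − (7) · M_12   where M_12 = det([-3 2 -5; -6 5 0; -4 1 -1]) = -67
  − (4) · M_14   where M_14 = det([-3 -4 2; -6 -6 5; -4 -4 1]) = 14
det = (+1)·(-6)·(-62) + (-1)·(7)·(-67) + (-1)·(4)·(14) = 785

The determinant is 785.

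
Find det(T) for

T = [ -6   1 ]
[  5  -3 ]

|T| = 13

det(T) = (-6)·(-3) − 1·5 = 18 − 5 = 13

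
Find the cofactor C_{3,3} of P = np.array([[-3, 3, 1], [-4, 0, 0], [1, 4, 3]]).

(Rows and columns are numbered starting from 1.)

Delete row 3 and column 3; the remaining 2×2 submatrix is [-3 3; -4 0].
Its determinant is (-3)·0 − 3·(-4) = 12.
The cofactor carries sign (−1)^(3+3) = +1, so C_{3,3} = +(12) = 12.

The cofactor is 12.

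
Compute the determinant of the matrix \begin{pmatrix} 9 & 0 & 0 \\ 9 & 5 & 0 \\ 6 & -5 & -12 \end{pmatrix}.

The matrix is lower triangular, so the determinant is the product of the diagonal entries:
det = (9) · (5) · (-12) = -540

-540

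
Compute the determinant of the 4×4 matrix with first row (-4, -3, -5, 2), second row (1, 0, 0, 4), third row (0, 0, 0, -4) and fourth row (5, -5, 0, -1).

Expand along row 3 (it has 3 zeros):
  − (-4) · M_34   where M_34 = det([-4 -3 -5; 1 0 0; 5 -5 0]) = 25
det = (-1)·(-4)·(25) = 100

100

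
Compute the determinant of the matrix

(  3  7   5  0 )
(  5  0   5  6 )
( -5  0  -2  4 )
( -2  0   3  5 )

973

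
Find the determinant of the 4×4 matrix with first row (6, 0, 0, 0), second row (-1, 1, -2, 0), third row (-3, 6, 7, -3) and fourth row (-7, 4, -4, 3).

The determinant is 414.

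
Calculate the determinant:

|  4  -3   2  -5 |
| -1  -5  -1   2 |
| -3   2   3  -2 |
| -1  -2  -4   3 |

Expand along row 1:
  + (4) · M_11   where M_11 = det([-5 -1 2; 2 3 -2; -2 -4 3]) = -7
  − (-3) · M_12   where M_12 = det([-1 -1 2; -3 3 -2; -1 -4 3]) = 18
  + (2) · M_13   where M_13 = det([-1 -5 2; -3 2 -2; -1 -2 3]) = -41
  − (-5) · M_14   where M_14 = det([-1 -5 -1; -3 2 3; -1 -2 -4]) = 69
det = (+1)·(4)·(-7) + (-1)·(-3)·(18) + (+1)·(2)·(-41) + (-1)·(-5)·(69) = 289

The determinant is 289.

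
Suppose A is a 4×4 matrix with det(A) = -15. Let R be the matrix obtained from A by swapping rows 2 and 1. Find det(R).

Swapping two rows multiplies the determinant by −1.
det(R) = (-1)·(-15) = 15

The determinant is 15.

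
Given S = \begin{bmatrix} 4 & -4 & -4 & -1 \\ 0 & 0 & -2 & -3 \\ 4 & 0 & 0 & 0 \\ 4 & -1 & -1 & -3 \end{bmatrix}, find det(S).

Expand along row 3 (it has 3 zeros):
  + (4) · M_31   where M_31 = det([-4 -4 -1; 0 -2 -3; -1 -1 -3]) = -22
det = (+1)·(4)·(-22) = -88

-88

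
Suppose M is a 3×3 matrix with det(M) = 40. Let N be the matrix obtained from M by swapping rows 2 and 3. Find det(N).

The determinant is -40.

Swapping two rows multiplies the determinant by −1.
det(N) = (-1)·(40) = -40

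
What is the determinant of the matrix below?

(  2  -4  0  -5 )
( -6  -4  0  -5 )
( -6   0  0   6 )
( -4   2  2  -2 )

384

Expand along column 3 (it has 3 zeros):
  − (2) · M_43   where M_43 = det([2 -4 -5; -6 -4 -5; -6 0 6]) = -192
det = (-1)·(2)·(-192) = 384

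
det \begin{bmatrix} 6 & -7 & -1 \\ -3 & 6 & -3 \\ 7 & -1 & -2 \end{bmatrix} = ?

The determinant is 138.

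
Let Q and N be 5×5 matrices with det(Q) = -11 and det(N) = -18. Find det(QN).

198

det(QN) = det(Q)·det(N) = (-11)·(-18) = 198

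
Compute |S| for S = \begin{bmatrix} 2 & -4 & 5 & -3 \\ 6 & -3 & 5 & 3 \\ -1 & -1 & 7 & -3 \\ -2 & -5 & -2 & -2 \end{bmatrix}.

Expand along row 1:
  + (2) · M_11   where M_11 = det([-3 5 3; -1 7 -3; -5 -2 -2]) = 236
  − (-4) · M_12   where M_12 = det([6 5 3; -1 7 -3; -2 -2 -2]) = -52
  + (5) · M_13   where M_13 = det([6 -3 3; -1 -1 -3; -2 -5 -2]) = -81
  − (-3) · M_14   where M_14 = det([6 -3 5; -1 -1 7; -2 -5 -2]) = 285
det = (+1)·(2)·(236) + (-1)·(-4)·(-52) + (+1)·(5)·(-81) + (-1)·(-3)·(285) = 714

det(S) = 714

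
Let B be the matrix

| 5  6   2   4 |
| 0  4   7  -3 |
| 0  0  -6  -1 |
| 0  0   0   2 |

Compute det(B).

|B| = -240

B is upper triangular, so det(B) is the product of the diagonal entries:
det = (5) · (4) · (-6) · (2) = -240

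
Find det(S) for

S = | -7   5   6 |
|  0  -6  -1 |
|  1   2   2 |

The determinant is 101.

Expand along column 1:
  + (-7) · |-6 -1; 2 2| = (-7)·(-12 − (-2)) = 70
  + 1 · |5 6; -6 -1| = 1·(-5 − (-36)) = 31
Sum: (70) + (31) = 101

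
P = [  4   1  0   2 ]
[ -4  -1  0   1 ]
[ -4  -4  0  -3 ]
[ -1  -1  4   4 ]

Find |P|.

-144

Expand along column 3 (it has 3 zeros):
  − (4) · M_43   where M_43 = det([4 1 2; -4 -1 1; -4 -4 -3]) = 36
det = (-1)·(4)·(36) = -144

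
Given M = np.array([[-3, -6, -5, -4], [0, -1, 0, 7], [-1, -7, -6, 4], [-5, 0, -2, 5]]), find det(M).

Expand along row 2 (it has 2 zeros):
  + (-1) · M_22   where M_22 = det([-3 -5 -4; -1 -6 4; -5 -2 5]) = 253
  + (7) · M_24   where M_24 = det([-3 -6 -5; -1 -7 -6; -5 0 -2]) = -35
det = (+1)·(-1)·(253) + (+1)·(7)·(-35) = -498

-498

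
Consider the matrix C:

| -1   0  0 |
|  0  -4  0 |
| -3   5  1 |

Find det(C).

det(C) = 4

C is lower triangular, so det(C) is the product of the diagonal entries:
det = (-1) · (-4) · (1) = 4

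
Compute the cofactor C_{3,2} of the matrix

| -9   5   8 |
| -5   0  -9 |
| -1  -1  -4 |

Delete row 3 and column 2; the remaining 2×2 submatrix is [-9 8; -5 -9].
Its determinant is (-9)·(-9) − 8·(-5) = 121.
The cofactor carries sign (−1)^(3+2) = −1, so C_{3,2} = −(121) = -121.

The cofactor is -121.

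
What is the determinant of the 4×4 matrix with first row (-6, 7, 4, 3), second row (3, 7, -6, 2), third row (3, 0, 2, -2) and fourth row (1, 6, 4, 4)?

-1486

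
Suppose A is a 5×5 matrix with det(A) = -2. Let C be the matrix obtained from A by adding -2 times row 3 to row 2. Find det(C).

Adding a multiple of one row to another leaves the determinant unchanged.
det(C) = (1)·(-2) = -2

-2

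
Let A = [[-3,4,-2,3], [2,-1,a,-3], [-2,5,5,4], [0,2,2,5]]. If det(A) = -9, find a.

Expanding along the row containing a, det(A) is linear in a: det(A) = (23)·a + (-193).
Set (23)·a + (-193) = -9  ⇒  (23)·a = 184  ⇒  a = 8.

8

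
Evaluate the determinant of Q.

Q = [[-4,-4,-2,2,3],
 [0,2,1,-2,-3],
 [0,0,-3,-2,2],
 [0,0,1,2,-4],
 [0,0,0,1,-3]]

Q is block upper-triangular with a 2×2 block and a 3×3 block on the diagonal, so its determinant equals the product of the determinants of the diagonal blocks.
det of the 2×2 block = -8
det of the 3×3 block = 2
det = (-8)·(2) = -16

-16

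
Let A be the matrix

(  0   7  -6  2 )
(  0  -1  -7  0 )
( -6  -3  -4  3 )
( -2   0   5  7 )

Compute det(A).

|A| = 1972

Expand along row 2 (it has 2 zeros):
  + (-1) · M_22   where M_22 = det([0 -6 2; -6 -4 3; -2 5 7]) = -292
  − (-7) · M_23   where M_23 = det([0 7 2; -6 -3 3; -2 0 7]) = 240
det = (+1)·(-1)·(-292) + (-1)·(-7)·(240) = 1972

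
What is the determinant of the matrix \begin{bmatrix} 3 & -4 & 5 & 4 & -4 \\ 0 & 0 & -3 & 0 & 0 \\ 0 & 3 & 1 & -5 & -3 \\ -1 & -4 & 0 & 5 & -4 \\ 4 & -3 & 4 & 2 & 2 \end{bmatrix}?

-507

Expand along row 2 (it has 4 zeros):
  − (-3) · M_23   where M_23 = det([3 -4 4 -4; 0 3 -5 -3; -1 -4 5 -4; 4 -3 2 2]) = -169
det = (-1)·(-3)·(-169) = -507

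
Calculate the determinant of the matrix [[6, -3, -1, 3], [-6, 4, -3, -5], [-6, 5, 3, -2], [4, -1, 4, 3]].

The determinant is -80.

Expand along row 1:
  + (6) · M_11   where M_11 = det([4 -3 -5; 5 3 -2; -1 4 3]) = -8
  − (-3) · M_12   where M_12 = det([-6 -3 -5; -6 3 -2; 4 4 3]) = 48
  + (-1) · M_13   where M_13 = det([-6 4 -5; -6 5 -2; 4 -1 3]) = 32
  − (3) · M_14   where M_14 = det([-6 4 -3; -6 5 3; 4 -1 4]) = 48
det = (+1)·(6)·(-8) + (-1)·(-3)·(48) + (+1)·(-1)·(32) + (-1)·(3)·(48) = -80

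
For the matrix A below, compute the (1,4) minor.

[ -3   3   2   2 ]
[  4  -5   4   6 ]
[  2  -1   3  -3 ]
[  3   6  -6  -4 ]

Delete row 1 and column 4; the remaining 3×3 submatrix is [4 -5 4; 2 -1 3; 3 6 -6].
Its determinant is -93.

-93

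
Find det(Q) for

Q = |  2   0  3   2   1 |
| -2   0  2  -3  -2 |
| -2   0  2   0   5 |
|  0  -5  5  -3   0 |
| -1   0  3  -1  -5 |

det(Q) = 855

Expand along column 2 (it has 4 zeros):
  + (-5) · M_42   where M_42 = det([2 3 2 1; -2 2 -3 -2; -2 2 0 5; -1 3 -1 -5]) = -171
det = (+1)·(-5)·(-171) = 855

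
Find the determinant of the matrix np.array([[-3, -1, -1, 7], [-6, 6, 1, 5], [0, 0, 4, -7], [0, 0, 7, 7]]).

The matrix is block upper-triangular with a 2×2 block and a 2×2 block on the diagonal, so its determinant equals the product of the determinants of the diagonal blocks.
det of the 2×2 block = -24
det of the 2×2 block = 77
det = (-24)·(77) = -1848

The determinant is -1848.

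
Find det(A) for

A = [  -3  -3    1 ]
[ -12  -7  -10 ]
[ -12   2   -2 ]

-498

Expand along row 1:
  + (-3) · |-7 -10; 2 -2| = (-3)·(14 − (-20)) = -102
  − (-3) · |-12 -10; -12 -2| = −(-3)·(24 − 120) = -288
  + 1 · |-12 -7; -12 2| = 1·(-24 − 84) = -108
Sum: (-102) + (-288) + (-108) = -498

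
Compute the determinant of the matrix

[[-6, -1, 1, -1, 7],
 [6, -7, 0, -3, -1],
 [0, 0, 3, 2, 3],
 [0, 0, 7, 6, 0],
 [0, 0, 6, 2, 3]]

The matrix is block upper-triangular with a 2×2 block and a 3×3 block on the diagonal, so its determinant equals the product of the determinants of the diagonal blocks.
det of the 2×2 block = 48
det of the 3×3 block = -54
det = (48)·(-54) = -2592

-2592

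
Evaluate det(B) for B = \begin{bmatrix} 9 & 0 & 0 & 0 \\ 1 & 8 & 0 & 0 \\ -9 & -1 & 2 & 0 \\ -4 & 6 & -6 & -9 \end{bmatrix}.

B is lower triangular, so det(B) is the product of the diagonal entries:
det = (9) · (8) · (2) · (-9) = -1296

det(B) = -1296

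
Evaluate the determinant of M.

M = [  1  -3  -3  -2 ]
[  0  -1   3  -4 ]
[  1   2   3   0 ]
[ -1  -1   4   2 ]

Expand along row 2 (it has 1 zero):
  + (-1) · M_22   where M_22 = det([1 -3 -2; 1 3 0; -1 4 2]) = -2
  − (3) · M_23   where M_23 = det([1 -3 -2; 1 2 0; -1 -1 2]) = 8
  + (-4) · M_24   where M_24 = det([1 -3 -3; 1 2 3; -1 -1 4]) = 29
det = (+1)·(-1)·(-2) + (-1)·(3)·(8) + (+1)·(-4)·(29) = -138

-138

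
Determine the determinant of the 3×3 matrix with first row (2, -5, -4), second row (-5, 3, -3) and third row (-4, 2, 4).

Expand along column 1:
  + 2 · |3 -3; 2 4| = 2·(12 − (-6)) = 36
  − (-5) · |-5 -4; 2 4| = −(-5)·(-20 − (-8)) = -60
  + (-4) · |-5 -4; 3 -3| = (-4)·(15 − (-12)) = -108
Sum: (36) + (-60) + (-108) = -132

The determinant is -132.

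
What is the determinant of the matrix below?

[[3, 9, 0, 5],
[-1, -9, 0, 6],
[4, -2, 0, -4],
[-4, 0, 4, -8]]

-2056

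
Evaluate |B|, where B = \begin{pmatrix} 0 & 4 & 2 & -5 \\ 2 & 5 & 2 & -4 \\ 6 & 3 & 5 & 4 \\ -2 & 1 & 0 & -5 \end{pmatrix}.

|B| = 52

Expand along row 1 (it has 1 zero):
  − (4) · M_12   where M_12 = det([2 2 -4; 6 5 4; -2 0 -5]) = -46
  + (2) · M_13   where M_13 = det([2 5 -4; 6 3 4; -2 1 -5]) = 24
  − (-5) · M_14   where M_14 = det([2 5 2; 6 3 5; -2 1 0]) = -36
det = (-1)·(4)·(-46) + (+1)·(2)·(24) + (-1)·(-5)·(-36) = 52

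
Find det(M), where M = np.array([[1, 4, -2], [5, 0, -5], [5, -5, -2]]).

det(M) = -35

Expand along column 2:
  − 4 · |5 -5; 5 -2| = −4·(-10 − (-25)) = -60
  − (-5) · |1 -2; 5 -5| = −(-5)·(-5 − (-10)) = 25
Sum: (-60) + (25) = -35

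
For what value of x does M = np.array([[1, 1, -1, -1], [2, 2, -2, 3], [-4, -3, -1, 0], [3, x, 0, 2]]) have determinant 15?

Expanding along the row containing x, det(M) is linear in x: det(M) = (25)·x + (-60).
Set (25)·x + (-60) = 15  ⇒  (25)·x = 75  ⇒  x = 3.

x = 3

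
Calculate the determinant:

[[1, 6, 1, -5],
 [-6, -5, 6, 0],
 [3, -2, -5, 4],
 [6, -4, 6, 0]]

240

Expand along column 4 (it has 2 zeros):
  − (-5) · M_14   where M_14 = det([-6 -5 6; 3 -2 -5; 6 -4 6]) = 432
  − (4) · M_34   where M_34 = det([1 6 1; -6 -5 6; 6 -4 6]) = 480
det = (-1)·(-5)·(432) + (-1)·(4)·(480) = 240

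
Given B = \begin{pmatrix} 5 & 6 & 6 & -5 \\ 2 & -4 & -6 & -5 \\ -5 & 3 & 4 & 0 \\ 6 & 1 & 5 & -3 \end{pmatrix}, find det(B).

Expand along row 3 (it has 1 zero):
  + (-5) · M_31   where M_31 = det([6 6 -5; -4 -6 -5; 1 5 -3]) = 226
  − (3) · M_32   where M_32 = det([5 6 -5; 2 -6 -5; 6 5 -3]) = -159
  + (4) · M_33   where M_33 = det([5 6 -5; 2 -4 -5; 6 1 -3]) = -189
det = (+1)·(-5)·(226) + (-1)·(3)·(-159) + (+1)·(4)·(-189) = -1409

-1409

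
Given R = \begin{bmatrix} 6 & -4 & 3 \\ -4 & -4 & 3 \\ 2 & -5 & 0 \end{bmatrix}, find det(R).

150

Expand along row 3:
  + 2 · |-4 3; -4 3| = 2·(-12 − (-12)) = 0
  − (-5) · |6 3; -4 3| = −(-5)·(18 − (-12)) = 150
Sum: (0) + (150) = 150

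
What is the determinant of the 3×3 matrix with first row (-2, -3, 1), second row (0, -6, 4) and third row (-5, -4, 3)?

Expand along column 1:
  + (-2) · |-6 4; -4 3| = (-2)·(-18 − (-16)) = 4
  + (-5) · |-3 1; -6 4| = (-5)·(-12 − (-6)) = 30
Sum: (4) + (30) = 34

34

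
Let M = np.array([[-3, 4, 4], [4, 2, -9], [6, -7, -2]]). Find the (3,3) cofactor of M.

Delete row 3 and column 3; the remaining 2×2 submatrix is [-3 4; 4 2].
Its determinant is (-3)·2 − 4·4 = -22.
The cofactor carries sign (−1)^(3+3) = +1, so C_{3,3} = +(-22) = -22.

-22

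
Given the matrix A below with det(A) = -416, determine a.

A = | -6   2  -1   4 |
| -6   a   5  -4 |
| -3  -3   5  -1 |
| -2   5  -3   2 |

Expanding along the column containing a, det(A) is linear in a: det(A) = (26)·a + (-312).
Set (26)·a + (-312) = -416  ⇒  (26)·a = -104  ⇒  a = -4.

-4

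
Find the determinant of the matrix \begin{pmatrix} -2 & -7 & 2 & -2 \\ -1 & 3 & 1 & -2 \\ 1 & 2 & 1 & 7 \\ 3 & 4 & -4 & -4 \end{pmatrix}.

Expand along row 1:
  + (-2) · M_11   where M_11 = det([3 1 -2; 2 1 7; 4 -4 -4]) = 132
  − (-7) · M_12   where M_12 = det([-1 1 -2; 1 1 7; 3 -4 -4]) = 15
  + (2) · M_13   where M_13 = det([-1 3 -2; 1 2 7; 3 4 -4]) = 115
  − (-2) · M_14   where M_14 = det([-1 3 1; 1 2 1; 3 4 -4]) = 31
det = (+1)·(-2)·(132) + (-1)·(-7)·(15) + (+1)·(2)·(115) + (-1)·(-2)·(31) = 133

133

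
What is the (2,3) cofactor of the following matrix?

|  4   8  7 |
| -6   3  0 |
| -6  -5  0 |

Delete row 2 and column 3; the remaining 2×2 submatrix is [4 8; -6 -5].
Its determinant is 4·(-5) − 8·(-6) = 28.
The cofactor carries sign (−1)^(2+3) = −1, so C_{2,3} = −(28) = -28.

The cofactor is -28.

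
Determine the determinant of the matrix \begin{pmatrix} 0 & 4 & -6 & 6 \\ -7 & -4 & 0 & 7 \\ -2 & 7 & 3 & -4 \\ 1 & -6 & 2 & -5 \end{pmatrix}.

The determinant is -1512.

Expand along row 1 (it has 1 zero):
  − (4) · M_12   where M_12 = det([-7 0 7; -2 3 -4; 1 2 -5]) = 0
  + (-6) · M_13   where M_13 = det([-7 -4 7; -2 7 -4; 1 -6 -5]) = 504
  − (6) · M_14   where M_14 = det([-7 -4 0; -2 7 3; 1 -6 2]) = -252
det = (-1)·(4)·(0) + (+1)·(-6)·(504) + (-1)·(6)·(-252) = -1512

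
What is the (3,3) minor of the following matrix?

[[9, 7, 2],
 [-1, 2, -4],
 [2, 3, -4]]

Delete row 3 and column 3; the remaining 2×2 submatrix is [9 7; -1 2].
Its determinant is 9·2 − 7·(-1) = 25.

The minor is 25.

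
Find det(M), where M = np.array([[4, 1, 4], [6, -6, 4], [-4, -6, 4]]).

-280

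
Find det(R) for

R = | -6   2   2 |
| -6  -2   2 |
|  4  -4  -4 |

-64

Expand along row 1:
  + (-6) · |-2 2; -4 -4| = (-6)·(8 − (-8)) = -96
  − 2 · |-6 2; 4 -4| = −2·(24 − 8) = -32
  + 2 · |-6 -2; 4 -4| = 2·(24 − (-8)) = 64
Sum: (-96) + (-32) + (64) = -64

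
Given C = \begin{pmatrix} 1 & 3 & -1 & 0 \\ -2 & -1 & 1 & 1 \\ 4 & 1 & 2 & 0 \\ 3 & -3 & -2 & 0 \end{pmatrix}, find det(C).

The determinant is 61.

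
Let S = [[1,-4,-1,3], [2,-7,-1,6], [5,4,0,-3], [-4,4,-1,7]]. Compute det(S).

Expand along row 3 (it has 1 zero):
  + (5) · M_31   where M_31 = det([-4 -1 3; -7 -1 6; 4 -1 7]) = -36
  − (4) · M_32   where M_32 = det([1 -1 3; 2 -1 6; -4 -1 7]) = 19
  − (-3) · M_34   where M_34 = det([1 -4 -1; 2 -7 -1; -4 4 -1]) = 7
det = (+1)·(5)·(-36) + (-1)·(4)·(19) + (-1)·(-3)·(7) = -235

|S| = -235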